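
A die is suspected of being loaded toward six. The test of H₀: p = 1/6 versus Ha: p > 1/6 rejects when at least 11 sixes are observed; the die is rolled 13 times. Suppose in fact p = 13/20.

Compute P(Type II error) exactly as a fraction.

36323681060626281/40960000000000000

A Type II error is failing to reject when Ha holds: with p = 13/20, β = P(S ≤ 10).
Summing C(13,j)·(13/20)^j·(7/20)^{13-j} for j = 0..10 gives 36323681060626281/40960000000000000.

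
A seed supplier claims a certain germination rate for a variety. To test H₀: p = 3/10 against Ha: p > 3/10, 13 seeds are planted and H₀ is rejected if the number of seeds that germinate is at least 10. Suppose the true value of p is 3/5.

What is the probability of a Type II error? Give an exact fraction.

A Type II error is failing to reject when Ha holds: with p = 3/5, β = P(Y ≤ 9).
Equivalently, β = 1 − P(Y ≥ 10) = 202983472/244140625.

202983472/244140625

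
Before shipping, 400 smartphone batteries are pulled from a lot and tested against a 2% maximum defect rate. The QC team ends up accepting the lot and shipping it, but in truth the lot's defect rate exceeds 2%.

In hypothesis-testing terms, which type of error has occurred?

Type II error

The null hypothesis here is that the lot's defect rate is 2% (within specification).
'Accepting the lot and shipping it' corresponds to failing to reject H₀.
H₀ was not rejected but H₀ is false — a Type II error (false negative).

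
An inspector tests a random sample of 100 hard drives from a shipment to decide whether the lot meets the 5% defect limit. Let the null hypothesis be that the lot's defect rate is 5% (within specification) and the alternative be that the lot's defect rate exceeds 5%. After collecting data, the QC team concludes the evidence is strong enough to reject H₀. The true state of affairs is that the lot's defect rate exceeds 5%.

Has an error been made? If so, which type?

No error — this is a correct decision.

The test rejected a false H₀ — the decision matches the true state.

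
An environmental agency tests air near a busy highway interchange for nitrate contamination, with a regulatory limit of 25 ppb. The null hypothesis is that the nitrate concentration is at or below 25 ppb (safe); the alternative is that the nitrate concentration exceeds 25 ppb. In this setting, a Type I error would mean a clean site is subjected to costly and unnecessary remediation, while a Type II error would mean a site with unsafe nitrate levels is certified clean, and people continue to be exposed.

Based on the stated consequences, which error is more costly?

The Type II consequence (a site with unsafe nitrate levels is certified clean, and people continue to be exposed) is more severe than the Type I consequence (a clean site is subjected to costly and unnecessary remediation).

Type II error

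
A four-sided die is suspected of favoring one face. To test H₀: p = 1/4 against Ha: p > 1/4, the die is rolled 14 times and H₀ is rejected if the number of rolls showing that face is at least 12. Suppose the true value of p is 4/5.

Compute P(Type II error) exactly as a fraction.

β = P(fail to reject H₀ | Ha true) = P(Y ≤ 11 | p = 4/5), Y ~ Binomial(14, 4/5).
Equivalently, β = 1 − P(Y ≥ 12) = 3368829417/6103515625.

3368829417/6103515625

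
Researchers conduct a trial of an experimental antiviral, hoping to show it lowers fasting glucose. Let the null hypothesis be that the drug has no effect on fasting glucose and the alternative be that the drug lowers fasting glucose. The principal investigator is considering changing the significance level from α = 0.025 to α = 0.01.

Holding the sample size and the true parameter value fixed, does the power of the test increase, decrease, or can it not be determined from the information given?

Lowering α raises the bar for rejection; under Ha, the test now fails to reject on outcomes it previously would have rejected.
Since power = 1 − β and β increases, power decreases.

It decreases.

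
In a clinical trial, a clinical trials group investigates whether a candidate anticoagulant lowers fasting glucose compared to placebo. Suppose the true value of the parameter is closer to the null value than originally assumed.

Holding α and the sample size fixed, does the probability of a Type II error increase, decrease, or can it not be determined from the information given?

When the true parameter is near the null value, the test has a harder time distinguishing Ha from H₀.

It increases.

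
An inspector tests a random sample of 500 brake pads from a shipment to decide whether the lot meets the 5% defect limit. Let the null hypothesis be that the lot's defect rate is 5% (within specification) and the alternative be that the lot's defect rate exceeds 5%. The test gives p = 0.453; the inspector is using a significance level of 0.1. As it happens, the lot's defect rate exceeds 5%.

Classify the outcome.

Type II error

Since p = 0.453 ≥ α = 0.1, H₀ is not rejected.
H₀ is false (actually the lot's defect rate exceeds 5%).
Failing to reject a false H₀ is a Type II error.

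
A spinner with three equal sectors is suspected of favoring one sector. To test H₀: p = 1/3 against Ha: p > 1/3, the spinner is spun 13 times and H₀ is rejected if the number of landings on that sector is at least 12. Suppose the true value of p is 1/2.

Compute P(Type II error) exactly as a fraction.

4089/4096

β = P(fail to reject H₀ | Ha true) = P(Y ≤ 11 | p = 1/2), Y ~ Binomial(13, 1/2).
Adding the binomial probabilities P(Y=0)+…+P(Y=11) at p = 1/2 gives 4089/4096.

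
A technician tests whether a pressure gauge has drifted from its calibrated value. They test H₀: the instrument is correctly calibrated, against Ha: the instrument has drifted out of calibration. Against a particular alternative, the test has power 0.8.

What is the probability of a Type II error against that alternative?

Power = 1 − β, so β = 1 − 0.8 = 0.2.

0.2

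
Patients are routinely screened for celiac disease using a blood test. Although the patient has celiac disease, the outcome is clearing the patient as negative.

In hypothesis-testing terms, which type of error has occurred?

Type II error

The null hypothesis here is that the patient does not have celiac disease.
'Clearing the patient as negative' corresponds to failing to reject H₀.
H₀ was not rejected but H₀ is false — a Type II error (false negative).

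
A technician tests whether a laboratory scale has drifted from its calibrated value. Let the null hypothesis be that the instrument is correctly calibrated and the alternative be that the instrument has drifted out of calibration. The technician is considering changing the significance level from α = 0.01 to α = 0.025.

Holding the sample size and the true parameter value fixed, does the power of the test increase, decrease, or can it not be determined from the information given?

It increases.

Relaxing α lowers the evidence threshold; under Ha, outcomes that previously fell short now trigger rejection.
Since power = 1 − β and β decreases, power increases.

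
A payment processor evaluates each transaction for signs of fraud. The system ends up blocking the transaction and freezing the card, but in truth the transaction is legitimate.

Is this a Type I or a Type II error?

Type I error

The null hypothesis here is that the transaction is legitimate.
'Blocking the transaction and freezing the card' corresponds to rejecting H₀.
H₀ was rejected but H₀ is true — a Type I error (false positive).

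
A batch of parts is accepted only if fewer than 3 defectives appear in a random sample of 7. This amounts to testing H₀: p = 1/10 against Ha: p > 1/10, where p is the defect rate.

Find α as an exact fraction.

α = P(reject H₀ | H₀ true) = P(Y ≥ 3 | p = 1/10), Y ~ Binomial(7, 1/10).
Via the complement, α = 1 − Σ_{j=0}^{2} C(7,j)(1/10)^j(9/10)^{7-j} = 51383/2000000.

51383/2000000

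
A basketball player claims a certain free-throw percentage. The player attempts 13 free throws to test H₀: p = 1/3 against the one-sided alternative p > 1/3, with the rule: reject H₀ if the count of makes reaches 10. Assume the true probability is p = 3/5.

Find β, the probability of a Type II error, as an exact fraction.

202983472/244140625

A Type II error is failing to reject when Ha holds: with p = 3/5, β = P(Y ≤ 9).
Adding the binomial probabilities P(Y=0)+…+P(Y=9) at p = 3/5 gives 202983472/244140625.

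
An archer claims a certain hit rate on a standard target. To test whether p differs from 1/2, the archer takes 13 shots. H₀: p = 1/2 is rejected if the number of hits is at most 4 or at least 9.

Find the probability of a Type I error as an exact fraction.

The significance level is the null-hypothesis probability of the rejection region {≤4} ∪ {≥9}.
The two tails are symmetric, so α = 2·(1 + 13 + 78 + 286 + 715)/2^13 = 2186/8192 = 1093/4096.

1093/4096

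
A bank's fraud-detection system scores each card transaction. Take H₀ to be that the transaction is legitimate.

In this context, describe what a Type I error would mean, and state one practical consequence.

A Type I error would mean concluding that the transaction is fraudulent when in fact the transaction is legitimate. Consequence: a legitimate purchase is declined and the customer's card is frozen.

A Type I error is rejecting H₀ when H₀ is true.
Here that means blocking the transaction and freezing the card when actually the transaction is legitimate.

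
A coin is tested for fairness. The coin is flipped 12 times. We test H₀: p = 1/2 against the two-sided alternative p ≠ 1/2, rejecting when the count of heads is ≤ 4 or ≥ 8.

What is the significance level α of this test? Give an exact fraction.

α = P(Y ≤ 4 or Y ≥ 8 | p = 1/2), Y ~ Binomial(12, 1/2).
Each tail has probability (1 + 12 + 66 + 220 + 495)/4096; doubling gives α = 1588/4096 = 397/1024.

397/1024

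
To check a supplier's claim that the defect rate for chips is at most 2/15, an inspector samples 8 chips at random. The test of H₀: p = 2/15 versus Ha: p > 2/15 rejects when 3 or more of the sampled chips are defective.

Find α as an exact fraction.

67527008/854296875

The significance level is the probability, assuming p = 2/15, of seeing 3 or more defectives in 8 draws.
Computing the lower-tail complement: 1 − 786769867/854296875 = 67527008/854296875.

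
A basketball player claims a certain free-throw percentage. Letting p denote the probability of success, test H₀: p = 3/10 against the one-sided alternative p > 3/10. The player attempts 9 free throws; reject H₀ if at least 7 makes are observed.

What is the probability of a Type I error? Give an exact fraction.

The Type I error probability is α = P(K ≥ 7) computed under H₀, where K ~ Binomial(9, 3/10).
P(K ≥ 7) = Σ_{j=7}^{9} C(9,j)·(3/10)^j·(7/10)^{9-j} = 2145447/500000000.

2145447/500000000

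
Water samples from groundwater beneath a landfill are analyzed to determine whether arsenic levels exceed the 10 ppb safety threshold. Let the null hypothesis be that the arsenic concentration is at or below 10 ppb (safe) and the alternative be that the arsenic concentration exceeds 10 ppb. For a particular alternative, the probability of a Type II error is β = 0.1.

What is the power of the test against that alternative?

Power = 1 − β = 1 − 0.1 = 0.9.

0.9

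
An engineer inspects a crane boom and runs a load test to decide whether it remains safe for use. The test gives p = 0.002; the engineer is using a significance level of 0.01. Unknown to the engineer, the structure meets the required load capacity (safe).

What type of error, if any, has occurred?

Type I error

The conventional null hypothesis is that the structure meets the required load capacity (safe).
Since p = 0.002 < α = 0.01, H₀ is rejected.
H₀ is true (actually the structure meets the required load capacity (safe)).
Rejecting a true H₀ is a Type I error.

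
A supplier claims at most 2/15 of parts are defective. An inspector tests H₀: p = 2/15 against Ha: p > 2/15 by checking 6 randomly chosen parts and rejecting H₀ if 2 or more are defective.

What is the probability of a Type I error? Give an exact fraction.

α = P(reject H₀ | H₀ true) = P(Y ≥ 2 | p = 2/15), Y ~ Binomial(6, 2/15).
α = 1 − P(Y ≤ 1) = 1 − 371293/455625 = 84332/455625.

84332/455625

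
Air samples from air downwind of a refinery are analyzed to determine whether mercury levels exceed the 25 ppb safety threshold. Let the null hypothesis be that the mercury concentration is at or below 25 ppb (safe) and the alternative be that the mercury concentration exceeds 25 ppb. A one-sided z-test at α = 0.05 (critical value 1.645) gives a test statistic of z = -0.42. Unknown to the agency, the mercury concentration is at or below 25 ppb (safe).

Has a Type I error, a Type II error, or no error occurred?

Neither — the decision is correct.

Since z = -0.42 ≤ z* = 1.645, H₀ is not rejected.
H₀ is true (actually the mercury concentration is at or below 25 ppb (safe)).
The decision matches the true state — no error.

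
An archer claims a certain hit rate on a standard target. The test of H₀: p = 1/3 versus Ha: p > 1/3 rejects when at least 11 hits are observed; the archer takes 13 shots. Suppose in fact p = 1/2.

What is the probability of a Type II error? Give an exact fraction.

Under the alternative p = 1/2, X ~ Binomial(13, 1/2); β is the probability the test does not reject, P(X < 11).
Adding the binomial probabilities P(X=0)+…+P(X=10) at p = 1/2 gives 2025/2048.

2025/2048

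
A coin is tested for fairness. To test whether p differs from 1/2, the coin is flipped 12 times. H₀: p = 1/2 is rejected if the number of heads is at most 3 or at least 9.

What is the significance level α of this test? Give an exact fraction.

Under H₀, X ~ Binomial(12, 1/2); α is the probability of landing in either tail, P(X ≤ 3) + P(X ≥ 9).
By symmetry, α = 2·P(X ≤ 3) = 2·(1 + 12 + 66 + 220)/4096 = 598/4096 = 299/2048.

299/2048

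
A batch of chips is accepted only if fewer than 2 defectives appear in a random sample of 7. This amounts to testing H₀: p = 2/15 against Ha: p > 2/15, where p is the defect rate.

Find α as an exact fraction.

1501316/6328125

α = P(reject H₀ | H₀ true) = P(X ≥ 2 | p = 2/15), X ~ Binomial(7, 2/15).
α = 1 − P(X ≤ 1) = 1 − 4826809/6328125 = 1501316/6328125.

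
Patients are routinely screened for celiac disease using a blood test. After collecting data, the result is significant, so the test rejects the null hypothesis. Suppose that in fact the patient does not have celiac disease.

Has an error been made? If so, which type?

The conventional null hypothesis here is that the patient does not have celiac disease.
H₀ was rejected, but H₀ is actually true.
Rejecting a true null hypothesis is a Type I error (false positive).

Type I error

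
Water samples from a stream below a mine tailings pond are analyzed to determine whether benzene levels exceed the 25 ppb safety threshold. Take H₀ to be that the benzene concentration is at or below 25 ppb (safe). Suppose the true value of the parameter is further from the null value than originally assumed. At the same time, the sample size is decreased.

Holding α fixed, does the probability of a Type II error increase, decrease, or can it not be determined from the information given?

The first change alone would make β decrease; the second alone would make β increase. Which effect dominates depends on the magnitudes, which are not given.

Cannot be determined from the information given.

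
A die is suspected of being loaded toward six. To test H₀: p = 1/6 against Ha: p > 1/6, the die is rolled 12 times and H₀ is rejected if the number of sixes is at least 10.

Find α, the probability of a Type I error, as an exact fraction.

Under H₀, Y ~ Binomial(12, 1/6), and α = P(Y ≥ 10).
Adding the binomial terms for j = 10 through 12 with p = 1/6 yields 1711/2176782336.

1711/2176782336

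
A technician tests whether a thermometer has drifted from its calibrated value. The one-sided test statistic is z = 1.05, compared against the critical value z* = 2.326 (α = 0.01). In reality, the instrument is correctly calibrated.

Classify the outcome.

Neither — the decision is correct.

The conventional null hypothesis is that the instrument is correctly calibrated.
Since z = 1.05 ≤ z* = 2.326, H₀ is not rejected.
H₀ is true (actually the instrument is correctly calibrated).
The decision matches the true state — no error.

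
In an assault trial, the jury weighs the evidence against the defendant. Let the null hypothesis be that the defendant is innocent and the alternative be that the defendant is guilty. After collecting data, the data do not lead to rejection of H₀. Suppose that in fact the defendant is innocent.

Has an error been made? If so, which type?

The test retained a true H₀ — the decision matches the true state.

No error — this is a correct decision.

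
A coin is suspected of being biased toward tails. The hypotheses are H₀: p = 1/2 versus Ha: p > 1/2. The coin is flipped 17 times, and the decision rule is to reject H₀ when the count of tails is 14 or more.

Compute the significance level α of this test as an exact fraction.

417/65536

α = P(reject H₀ | H₀ true) = P(K ≥ 14 | p = 1/2), with K ~ Binomial(17, 1/2).
P(K ≥ 14) = [C(17,14) + C(17,15) + C(17,16) + C(17,17)] / 2^17 = (680 + 136 + 17 + 1) / 131072 = 834/131072 = 417/65536.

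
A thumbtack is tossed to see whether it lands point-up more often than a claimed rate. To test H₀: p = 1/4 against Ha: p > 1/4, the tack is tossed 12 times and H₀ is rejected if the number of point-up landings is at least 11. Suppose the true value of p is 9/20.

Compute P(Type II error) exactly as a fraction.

4091575270595131/4096000000000000

A Type II error is failing to reject when Ha holds: with p = 9/20, β = P(K ≤ 10).
Summing C(12,j)·(9/20)^j·(11/20)^{12-j} for j = 0..10 gives 4091575270595131/4096000000000000.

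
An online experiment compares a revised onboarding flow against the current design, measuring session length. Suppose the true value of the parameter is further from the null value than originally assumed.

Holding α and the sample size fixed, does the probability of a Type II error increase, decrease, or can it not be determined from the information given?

It decreases.

The further the true parameter sits from the null value, the more of the Ha sampling distribution falls in the rejection region.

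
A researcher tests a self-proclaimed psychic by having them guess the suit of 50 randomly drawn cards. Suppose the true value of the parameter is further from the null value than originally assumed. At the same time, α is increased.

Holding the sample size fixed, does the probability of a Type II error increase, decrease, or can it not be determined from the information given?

The further the true parameter sits from the null value, the more of the Ha sampling distribution falls in the rejection region. Relaxing α lowers the evidence threshold; under Ha, outcomes that previously fell short now trigger rejection. Both changes push β in the same direction.

It decreases.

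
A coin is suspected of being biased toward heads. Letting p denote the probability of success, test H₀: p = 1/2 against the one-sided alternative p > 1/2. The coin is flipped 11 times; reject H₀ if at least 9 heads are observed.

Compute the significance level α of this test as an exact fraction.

67/2048

Under H₀, X ~ Binomial(11, 1/2), and α = P(X ≥ 9).
That's C(11,9) + C(11,10) + C(11,11) over 2^11, i.e. (55 + 11 + 1)/2048 = 67/2048.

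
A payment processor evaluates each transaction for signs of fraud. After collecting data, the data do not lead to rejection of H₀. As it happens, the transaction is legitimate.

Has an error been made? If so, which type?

No error (correct decision).

The conventional null hypothesis here is that the transaction is legitimate.
The test retained a true H₀ — the decision matches the true state.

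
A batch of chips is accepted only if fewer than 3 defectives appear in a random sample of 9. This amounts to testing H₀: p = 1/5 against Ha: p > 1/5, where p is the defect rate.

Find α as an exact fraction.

511333/1953125

The significance level is the probability, assuming p = 1/5, of seeing 3 or more defectives in 9 draws.
Via the complement, α = 1 − Σ_{j=0}^{2} C(9,j)(1/5)^j(4/5)^{9-j} = 511333/1953125.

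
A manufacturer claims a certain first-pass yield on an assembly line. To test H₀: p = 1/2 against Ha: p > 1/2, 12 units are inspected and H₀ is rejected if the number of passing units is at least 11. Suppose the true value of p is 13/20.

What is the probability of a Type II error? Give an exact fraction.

3922160441778411/4096000000000000

A Type II error is failing to reject when Ha holds: with p = 13/20, β = P(S ≤ 10).
Summing C(12,j)·(13/20)^j·(7/20)^{12-j} for j = 0..10 gives 3922160441778411/4096000000000000.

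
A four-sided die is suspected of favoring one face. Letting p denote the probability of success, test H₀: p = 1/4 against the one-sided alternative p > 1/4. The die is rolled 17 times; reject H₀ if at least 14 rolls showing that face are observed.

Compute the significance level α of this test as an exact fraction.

Under H₀, Y ~ Binomial(17, 1/4), and α = P(Y ≥ 14).
Summing C(17,j)(1/4)^j(3/4)^{17−j} for j = 14,…,17 gives 4909/4294967296.

4909/4294967296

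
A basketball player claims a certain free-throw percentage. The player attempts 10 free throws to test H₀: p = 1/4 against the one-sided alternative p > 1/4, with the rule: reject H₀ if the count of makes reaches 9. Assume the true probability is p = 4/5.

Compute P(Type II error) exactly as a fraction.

6095609/9765625

β = P(fail to reject H₀ | Ha true) = P(Y ≤ 8 | p = 4/5), Y ~ Binomial(10, 4/5).
Equivalently, β = 1 − P(Y ≥ 9) = 6095609/9765625.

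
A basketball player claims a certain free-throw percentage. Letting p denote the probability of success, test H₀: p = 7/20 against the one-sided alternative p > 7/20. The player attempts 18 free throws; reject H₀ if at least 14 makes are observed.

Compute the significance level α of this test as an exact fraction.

The Type I error probability is α = P(K ≥ 14) computed under H₀, where K ~ Binomial(18, 7/20).
Adding the binomial terms for j = 14 through 18 with p = 7/20 yields 3435049976681085371/13107200000000000000000.

3435049976681085371/13107200000000000000000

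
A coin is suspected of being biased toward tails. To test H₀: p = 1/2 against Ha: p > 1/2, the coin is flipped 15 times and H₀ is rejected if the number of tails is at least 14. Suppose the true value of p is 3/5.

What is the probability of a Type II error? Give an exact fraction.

A Type II error is failing to reject when Ha holds: with p = 3/5, β = P(K ≤ 13).
Equivalently, β = 1 − P(K ≥ 14) = 30359740148/30517578125.

30359740148/30517578125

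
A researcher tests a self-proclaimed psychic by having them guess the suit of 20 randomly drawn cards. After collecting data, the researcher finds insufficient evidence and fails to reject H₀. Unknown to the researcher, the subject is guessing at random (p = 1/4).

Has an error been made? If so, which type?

No error — this is a correct decision.

The conventional null hypothesis here is that the subject is guessing at random (p = 1/4).
The test retained a true H₀ — the decision matches the true state.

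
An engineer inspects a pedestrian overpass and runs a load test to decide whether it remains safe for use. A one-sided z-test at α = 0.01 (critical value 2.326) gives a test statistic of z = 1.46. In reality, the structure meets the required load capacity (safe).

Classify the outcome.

No error (correct decision).

The conventional null hypothesis is that the structure meets the required load capacity (safe).
Since z = 1.46 ≤ z* = 2.326, H₀ is not rejected.
H₀ is true (actually the structure meets the required load capacity (safe)).
The decision matches the true state — no error.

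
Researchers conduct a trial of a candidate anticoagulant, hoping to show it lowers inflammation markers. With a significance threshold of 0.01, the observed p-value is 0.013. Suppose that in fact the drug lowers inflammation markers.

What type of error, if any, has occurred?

The conventional null hypothesis is that the drug has no effect on inflammation markers.
Since p = 0.013 ≥ α = 0.01, H₀ is not rejected.
H₀ is false (actually the drug lowers inflammation markers).
Failing to reject a false H₀ is a Type II error.

Type II error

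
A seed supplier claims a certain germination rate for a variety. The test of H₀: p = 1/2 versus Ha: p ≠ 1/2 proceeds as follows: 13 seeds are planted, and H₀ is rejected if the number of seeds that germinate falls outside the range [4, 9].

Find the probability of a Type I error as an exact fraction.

189/2048

The significance level is the null-hypothesis probability of the rejection region {≤3} ∪ {≥10}.
By symmetry, α = 2·P(X ≤ 3) = 2·(1 + 13 + 78 + 286)/8192 = 756/8192 = 189/2048.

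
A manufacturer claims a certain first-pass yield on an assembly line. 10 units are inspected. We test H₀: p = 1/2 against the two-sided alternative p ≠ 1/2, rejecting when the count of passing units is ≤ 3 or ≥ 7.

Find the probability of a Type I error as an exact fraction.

Under H₀, S ~ Binomial(10, 1/2); α is the probability of landing in either tail, P(S ≤ 3) + P(S ≥ 7).
Each tail has probability (1 + 10 + 45 + 120)/1024; doubling gives α = 352/1024 = 11/32.

11/32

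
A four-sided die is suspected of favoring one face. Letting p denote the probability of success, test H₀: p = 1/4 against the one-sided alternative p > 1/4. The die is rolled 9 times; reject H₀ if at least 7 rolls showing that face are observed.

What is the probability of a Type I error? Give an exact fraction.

α = P(reject H₀ | H₀ true) = P(K ≥ 7 | p = 1/4), with K ~ Binomial(9, 1/4).
Adding the binomial terms for j = 7 through 9 with p = 1/4 yields 11/8192.

11/8192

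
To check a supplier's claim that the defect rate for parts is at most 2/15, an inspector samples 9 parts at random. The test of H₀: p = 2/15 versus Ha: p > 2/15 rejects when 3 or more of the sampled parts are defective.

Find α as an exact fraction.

α = P(reject H₀ | H₀ true) = P(S ≥ 3 | p = 2/15), S ~ Binomial(9, 2/15).
Via the complement, α = 1 − Σ_{j=0}^{2} C(9,j)(2/15)^j(13/15)^{9-j} = 4119920576/38443359375.

4119920576/38443359375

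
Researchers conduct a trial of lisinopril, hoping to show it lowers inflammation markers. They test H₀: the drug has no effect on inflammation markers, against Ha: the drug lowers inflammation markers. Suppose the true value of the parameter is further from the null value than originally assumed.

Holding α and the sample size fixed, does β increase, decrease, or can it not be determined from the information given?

A bigger departure from H₀ is easier for the test to detect, so it fails to reject less often.

It decreases.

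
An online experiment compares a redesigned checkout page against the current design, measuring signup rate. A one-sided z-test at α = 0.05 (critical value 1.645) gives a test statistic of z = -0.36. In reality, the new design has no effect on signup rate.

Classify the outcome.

No error — this is a correct decision.

The conventional null hypothesis is that the new design has no effect on signup rate.
Since z = -0.36 ≤ z* = 1.645, H₀ is not rejected.
H₀ is true (actually the new design has no effect on signup rate).
The decision matches the true state — no error.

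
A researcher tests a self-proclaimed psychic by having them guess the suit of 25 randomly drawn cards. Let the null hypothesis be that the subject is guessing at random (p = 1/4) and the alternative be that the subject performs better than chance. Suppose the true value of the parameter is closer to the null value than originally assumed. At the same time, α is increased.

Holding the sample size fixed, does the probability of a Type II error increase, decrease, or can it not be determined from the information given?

The first change alone would make β increase; the second alone would make β decrease. Which effect dominates depends on the magnitudes, which are not given.

Cannot be determined from the information given.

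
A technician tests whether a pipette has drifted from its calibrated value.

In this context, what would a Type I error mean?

With the conventional null hypothesis that the instrument is correctly calibrated:
A Type I error is rejecting H₀ when H₀ is true.
Here that means pulling the instrument for recalibration when actually the instrument is correctly calibrated.

A Type I error would mean concluding that the instrument has drifted out of calibration when in fact the instrument is correctly calibrated.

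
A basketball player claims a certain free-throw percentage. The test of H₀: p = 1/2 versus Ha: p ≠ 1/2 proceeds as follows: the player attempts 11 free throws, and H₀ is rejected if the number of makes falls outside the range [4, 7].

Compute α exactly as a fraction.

29/128

The significance level is the null-hypothesis probability of the rejection region {≤3} ∪ {≥8}.
Each tail has probability (1 + 11 + 55 + 165)/2048; doubling gives α = 464/2048 = 29/128.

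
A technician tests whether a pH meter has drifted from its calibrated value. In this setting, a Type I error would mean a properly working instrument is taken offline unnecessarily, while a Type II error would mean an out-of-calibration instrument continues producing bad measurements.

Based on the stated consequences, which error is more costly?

Type II error

The Type II consequence (an out-of-calibration instrument continues producing bad measurements) is more severe than the Type I consequence (a properly working instrument is taken offline unnecessarily).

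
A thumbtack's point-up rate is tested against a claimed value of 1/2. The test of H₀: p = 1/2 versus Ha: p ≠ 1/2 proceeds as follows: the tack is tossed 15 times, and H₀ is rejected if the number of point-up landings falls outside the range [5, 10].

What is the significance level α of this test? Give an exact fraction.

1941/16384

The significance level is the null-hypothesis probability of the rejection region {≤4} ∪ {≥11}.
By symmetry, α = 2·P(X ≤ 4) = 2·(1 + 15 + 105 + 455 + 1365)/32768 = 3882/32768 = 1941/16384.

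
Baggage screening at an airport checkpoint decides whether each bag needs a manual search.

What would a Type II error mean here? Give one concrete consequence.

A Type II error would mean concluding that the bag contains no prohibited items (or at least failing to establish that the bag contains a prohibited item) when in fact the bag contains a prohibited item. Consequence: a prohibited item passes through security undetected.

With the conventional null hypothesis that the bag contains no prohibited items:
A Type II error is failing to reject H₀ when H₀ is false.
Here that means letting the bag through when actually the bag contains a prohibited item.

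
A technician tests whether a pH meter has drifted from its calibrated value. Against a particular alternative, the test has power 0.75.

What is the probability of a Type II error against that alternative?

0.25

Power = 1 − β, so β = 1 − 0.75 = 0.25.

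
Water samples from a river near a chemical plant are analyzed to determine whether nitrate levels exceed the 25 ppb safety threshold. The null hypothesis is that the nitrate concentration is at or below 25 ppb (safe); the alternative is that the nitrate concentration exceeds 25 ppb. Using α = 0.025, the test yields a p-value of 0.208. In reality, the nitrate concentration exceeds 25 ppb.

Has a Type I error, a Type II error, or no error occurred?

Since p = 0.208 ≥ α = 0.025, H₀ is not rejected.
H₀ is false (actually the nitrate concentration exceeds 25 ppb).
Failing to reject a false H₀ is a Type II error.

Type II error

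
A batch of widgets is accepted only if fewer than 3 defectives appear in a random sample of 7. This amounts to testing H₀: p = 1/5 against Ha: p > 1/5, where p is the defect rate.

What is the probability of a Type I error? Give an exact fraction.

The significance level is the probability, assuming p = 1/5, of seeing 3 or more defectives in 7 draws.
Computing the lower-tail complement: 1 − 13312/15625 = 2313/15625.

2313/15625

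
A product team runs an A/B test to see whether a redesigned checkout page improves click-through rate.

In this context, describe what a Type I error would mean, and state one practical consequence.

With the conventional null hypothesis that the new design has no effect on click-through rate:
A Type I error is rejecting H₀ when H₀ is true.
Here that means shipping the new feature to all users when actually the new design has no effect on click-through rate.

A Type I error would mean concluding that the new design increases click-through rate when in fact the new design has no effect on click-through rate. Consequence: engineering effort is spent shipping a change that doesn't actually help.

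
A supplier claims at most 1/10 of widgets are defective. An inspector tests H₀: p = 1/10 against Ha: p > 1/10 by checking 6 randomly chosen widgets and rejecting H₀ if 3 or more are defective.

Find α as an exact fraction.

The significance level is the probability, assuming p = 1/10, of seeing 3 or more defectives in 6 draws.
α = 1 − P(S ≤ 2) = 1 − 19683/20000 = 317/20000.

317/20000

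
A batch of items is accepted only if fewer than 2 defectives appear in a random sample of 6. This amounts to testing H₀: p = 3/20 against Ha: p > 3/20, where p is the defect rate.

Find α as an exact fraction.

2861001/12800000

α = P(reject H₀ | H₀ true) = P(Y ≥ 2 | p = 3/20), Y ~ Binomial(6, 3/20).
α = 1 − P(Y ≤ 1) = 1 − 9938999/12800000 = 2861001/12800000.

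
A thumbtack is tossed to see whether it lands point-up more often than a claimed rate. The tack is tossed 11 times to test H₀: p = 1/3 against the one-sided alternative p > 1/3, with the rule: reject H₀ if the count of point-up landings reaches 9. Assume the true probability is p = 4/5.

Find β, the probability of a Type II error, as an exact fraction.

3736313/9765625

A Type II error is failing to reject when Ha holds: with p = 4/5, β = P(Y ≤ 8).
Equivalently, β = 1 − P(Y ≥ 9) = 3736313/9765625.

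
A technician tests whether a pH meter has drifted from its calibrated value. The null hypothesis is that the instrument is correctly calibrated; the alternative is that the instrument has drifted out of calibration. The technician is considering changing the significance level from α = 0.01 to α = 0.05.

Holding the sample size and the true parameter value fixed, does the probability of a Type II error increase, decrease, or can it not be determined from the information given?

It decreases.

With a larger α the critical value moves toward the center, so more of the Ha sampling distribution lies in the rejection region.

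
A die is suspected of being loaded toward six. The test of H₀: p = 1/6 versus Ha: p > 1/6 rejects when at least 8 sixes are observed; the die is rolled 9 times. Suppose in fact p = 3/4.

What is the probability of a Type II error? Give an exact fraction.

45853/65536

β = P(fail to reject H₀ | Ha true) = P(Y ≤ 7 | p = 3/4), Y ~ Binomial(9, 3/4).
Equivalently, β = 1 − P(Y ≥ 8) = 45853/65536.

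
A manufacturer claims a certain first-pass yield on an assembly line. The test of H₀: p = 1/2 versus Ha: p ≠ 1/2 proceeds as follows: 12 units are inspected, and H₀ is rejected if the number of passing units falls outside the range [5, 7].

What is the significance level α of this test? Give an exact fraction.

The significance level is the null-hypothesis probability of the rejection region {≤4} ∪ {≥8}.
By symmetry, α = 2·P(Y ≤ 4) = 2·(1 + 12 + 66 + 220 + 495)/4096 = 1588/4096 = 397/1024.

397/1024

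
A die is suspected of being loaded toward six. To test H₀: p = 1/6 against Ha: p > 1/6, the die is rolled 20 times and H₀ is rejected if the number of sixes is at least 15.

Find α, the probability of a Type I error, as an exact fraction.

The Type I error probability is α = P(Y ≥ 15) computed under H₀, where Y ~ Binomial(20, 1/6).
Adding the binomial terms for j = 15 through 20 with p = 1/6 yields 1434041/101559956668416.

1434041/101559956668416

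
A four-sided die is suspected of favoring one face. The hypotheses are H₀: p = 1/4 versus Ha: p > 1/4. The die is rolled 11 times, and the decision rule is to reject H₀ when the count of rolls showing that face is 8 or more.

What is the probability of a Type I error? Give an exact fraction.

623/524288

The Type I error probability is α = P(K ≥ 8) computed under H₀, where K ~ Binomial(11, 1/4).
P(K ≥ 8) = Σ_{j=8}^{11} C(11,j)·(1/4)^j·(3/4)^{11-j} = 623/524288.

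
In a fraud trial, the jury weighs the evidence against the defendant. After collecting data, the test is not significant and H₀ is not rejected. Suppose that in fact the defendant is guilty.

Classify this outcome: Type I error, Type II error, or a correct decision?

Type II error

The conventional null hypothesis here is that the defendant is innocent.
H₀ was not rejected, but H₀ is actually false.
Failing to reject a false null hypothesis is a Type II error (false negative).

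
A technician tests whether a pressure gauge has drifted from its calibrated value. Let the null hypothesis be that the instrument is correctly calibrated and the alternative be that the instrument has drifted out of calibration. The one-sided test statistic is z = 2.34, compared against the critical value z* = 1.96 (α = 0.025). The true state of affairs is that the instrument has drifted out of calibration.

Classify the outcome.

Since z = 2.34 > z* = 1.96, H₀ is rejected.
H₀ is false (actually the instrument has drifted out of calibration).
The decision matches the true state — no error.

No error (correct decision).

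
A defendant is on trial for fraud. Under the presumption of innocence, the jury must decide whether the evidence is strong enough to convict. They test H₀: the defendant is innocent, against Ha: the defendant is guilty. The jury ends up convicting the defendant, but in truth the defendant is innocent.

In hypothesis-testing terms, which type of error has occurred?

Type I error

'Convicting the defendant' corresponds to rejecting H₀.
H₀ was rejected but H₀ is true — a Type I error (false positive).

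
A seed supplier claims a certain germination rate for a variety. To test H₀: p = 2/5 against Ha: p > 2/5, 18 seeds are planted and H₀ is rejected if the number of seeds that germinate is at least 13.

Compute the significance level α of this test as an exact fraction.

21936406528/3814697265625

α = P(reject H₀ | H₀ true) = P(S ≥ 13 | p = 2/5), with S ~ Binomial(18, 2/5).
Adding the binomial terms for j = 13 through 18 with p = 2/5 yields 21936406528/3814697265625.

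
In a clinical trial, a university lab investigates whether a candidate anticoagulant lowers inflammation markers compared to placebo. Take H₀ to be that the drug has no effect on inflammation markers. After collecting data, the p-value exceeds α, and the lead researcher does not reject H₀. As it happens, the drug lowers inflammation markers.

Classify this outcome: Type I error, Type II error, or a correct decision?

H₀ was not rejected, but H₀ is actually false.
Failing to reject a false null hypothesis is a Type II error (false negative).

Type II error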